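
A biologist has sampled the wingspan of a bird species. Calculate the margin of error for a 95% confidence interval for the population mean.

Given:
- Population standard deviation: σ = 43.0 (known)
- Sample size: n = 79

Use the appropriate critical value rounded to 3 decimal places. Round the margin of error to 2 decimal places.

The population standard deviation σ is known, so use the z-interval margin of error formula.

For 95% confidence, z* = 1.96 (from standard normal table)

Margin of error formula for z-interval: E = z* × σ/√n

E = 1.96 × 43.0/√79
  = 1.96 × 4.837878
  = 9.4822

Rounded to 2 decimal places:

9.48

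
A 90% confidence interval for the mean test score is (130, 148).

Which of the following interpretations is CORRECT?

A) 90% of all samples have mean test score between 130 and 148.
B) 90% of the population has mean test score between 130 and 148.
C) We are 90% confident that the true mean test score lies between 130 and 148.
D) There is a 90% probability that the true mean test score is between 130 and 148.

A confidence interval represents our confidence in the procedure, not a probability statement about the parameter.

Key concept: If we repeated this sampling process many times and computed a 90% CI each time, about 90% of those intervals would contain the true population parameter.

For this specific interval (130, 148):
- Midpoint (point estimate): 139
- Margin of error: 9

The correct interpretation is the one stating confidence that the true parameter lies in the interval — option C.

C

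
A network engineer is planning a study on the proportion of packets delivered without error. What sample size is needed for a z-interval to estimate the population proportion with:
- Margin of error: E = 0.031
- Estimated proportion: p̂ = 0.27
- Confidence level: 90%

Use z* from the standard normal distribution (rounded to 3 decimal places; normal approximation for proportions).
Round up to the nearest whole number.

Using z* for proportion z-interval (normal approximation).

For 90% confidence, z* = 1.645 (from standard normal table)

Sample size formula for proportion z-interval: n = z*²p̂(1-p̂)/E²

n = 1.645² × 0.27 × 0.73 / 0.031²
  = 2.706025 × 0.1971 / 0.000961
  = 555.0026

Round up to the nearest whole number: n = 556

556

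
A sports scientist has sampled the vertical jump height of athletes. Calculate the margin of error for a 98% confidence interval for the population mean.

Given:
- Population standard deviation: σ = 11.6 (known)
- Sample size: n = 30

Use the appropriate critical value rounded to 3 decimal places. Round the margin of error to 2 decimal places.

The population standard deviation σ is known, so use the z-interval margin of error formula.

For 98% confidence, z* = 2.326 (from standard normal table)

Margin of error formula for z-interval: E = z* × σ/√n

E = 2.326 × 11.6/√30
  = 2.326 × 2.117861
  = 4.9261

Rounded to 2 decimal places:

4.93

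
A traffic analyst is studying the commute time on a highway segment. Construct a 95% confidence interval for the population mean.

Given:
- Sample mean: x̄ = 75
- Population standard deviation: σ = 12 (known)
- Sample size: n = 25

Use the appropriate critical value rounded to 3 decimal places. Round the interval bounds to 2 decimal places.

The population standard deviation σ is known, so use a z-interval (standard normal critical value).

For 95% confidence, z* = 1.96 (from standard normal table)

Standard error: SE = σ/√n = 12/√25 = 2.400000

Margin of error: E = z* × SE = 1.96 × 2.400000 = 4.7040

Z-interval: x̄ ± E = 75 ± 4.7040 = (70.2960, 79.7040)

Rounded to 2 decimal places:

(70.30, 79.70)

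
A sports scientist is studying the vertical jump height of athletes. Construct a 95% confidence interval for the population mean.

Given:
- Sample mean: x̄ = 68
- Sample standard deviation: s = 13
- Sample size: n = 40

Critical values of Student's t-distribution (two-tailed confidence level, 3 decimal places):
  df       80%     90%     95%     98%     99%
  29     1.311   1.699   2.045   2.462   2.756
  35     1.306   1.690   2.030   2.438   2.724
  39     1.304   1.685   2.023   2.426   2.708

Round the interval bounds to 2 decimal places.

The population standard deviation σ is unknown (only the sample standard deviation s is given), so use a t-interval with df = n - 1 = 40 - 1 = 39.

For 95% confidence with df = 39, t* = 2.023 (from t-table)

Standard error: SE = s/√n = 13/√40 = 2.055480

Margin of error: E = t* × SE = 2.023 × 2.055480 = 4.1582

T-interval: x̄ ± E = 68 ± 4.1582 = (63.8418, 72.1582)

Rounded to 2 decimal places:

(63.84, 72.16)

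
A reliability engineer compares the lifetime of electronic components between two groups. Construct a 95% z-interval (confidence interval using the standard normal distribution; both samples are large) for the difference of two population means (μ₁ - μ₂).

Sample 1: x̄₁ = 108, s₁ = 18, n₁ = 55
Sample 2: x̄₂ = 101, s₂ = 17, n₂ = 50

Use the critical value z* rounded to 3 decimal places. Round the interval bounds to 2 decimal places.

Both samples are large (n₁ = 55 ≥ 30, n₂ = 50 ≥ 30), so a z-interval for the difference of means applies.

Point estimate: x̄₁ - x̄₂ = 108 - 101 = 7

Standard error: SE = √(s₁²/n₁ + s₂²/n₂)
= √(18²/55 + 17²/50)
= √(5.890909 + 5.780000)
= 3.416271

For 95% confidence, z* = 1.96 (from standard normal table)
Margin of error: E = z* × SE = 1.96 × 3.416271 = 6.6959

Z-interval: (x̄₁ - x̄₂) ± E = 7 ± 6.6959 = (0.3041, 13.6959)

Rounded to 2 decimal places:

(0.30, 13.70)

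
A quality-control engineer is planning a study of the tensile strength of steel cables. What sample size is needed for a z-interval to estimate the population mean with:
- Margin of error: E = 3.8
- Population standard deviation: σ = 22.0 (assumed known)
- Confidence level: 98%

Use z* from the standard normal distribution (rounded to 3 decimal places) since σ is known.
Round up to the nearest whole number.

Using z* since population σ is known (z-interval formula).

For 98% confidence, z* = 2.326 (from standard normal table)

Sample size formula for z-interval: n = (z*σ/E)²

n = (2.326 × 22.0 / 3.8)²
  = (13.466316)²
  = 181.3417

Round up to the nearest whole number: n = 182

182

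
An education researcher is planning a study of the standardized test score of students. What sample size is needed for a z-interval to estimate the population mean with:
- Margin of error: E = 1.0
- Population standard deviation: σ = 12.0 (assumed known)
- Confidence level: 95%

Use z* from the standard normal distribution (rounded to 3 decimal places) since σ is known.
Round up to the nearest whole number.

Using z* since population σ is known (z-interval formula).

For 95% confidence, z* = 1.96 (from standard normal table)

Sample size formula for z-interval: n = (z*σ/E)²

n = (1.96 × 12.0 / 1.0)²
  = (23.520000)²
  = 553.1904

Round up to the nearest whole number: n = 554

554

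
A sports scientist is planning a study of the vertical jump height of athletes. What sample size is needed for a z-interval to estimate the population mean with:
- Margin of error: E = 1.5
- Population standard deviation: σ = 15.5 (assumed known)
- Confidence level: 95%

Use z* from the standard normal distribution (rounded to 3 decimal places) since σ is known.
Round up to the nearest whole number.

Using z* since population σ is known (z-interval formula).

For 95% confidence, z* = 1.96 (from standard normal table)

Sample size formula for z-interval: n = (z*σ/E)²

n = (1.96 × 15.5 / 1.5)²
  = (20.253333)²
  = 410.1975

Round up to the nearest whole number: n = 411

411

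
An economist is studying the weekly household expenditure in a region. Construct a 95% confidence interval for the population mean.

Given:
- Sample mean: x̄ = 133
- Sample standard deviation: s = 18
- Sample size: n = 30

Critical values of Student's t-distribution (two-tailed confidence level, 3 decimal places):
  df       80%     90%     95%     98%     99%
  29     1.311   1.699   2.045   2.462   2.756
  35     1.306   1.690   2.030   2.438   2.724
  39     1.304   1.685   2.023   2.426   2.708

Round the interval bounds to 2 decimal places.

The population standard deviation σ is unknown (only the sample standard deviation s is given), so use a t-interval with df = n - 1 = 30 - 1 = 29.

For 95% confidence with df = 29, t* = 2.045 (from t-table)

Standard error: SE = s/√n = 18/√30 = 3.286335

Margin of error: E = t* × SE = 2.045 × 3.286335 = 6.7206

T-interval: x̄ ± E = 133 ± 6.7206 = (126.2794, 139.7206)

Rounded to 2 decimal places:

(126.28, 139.72)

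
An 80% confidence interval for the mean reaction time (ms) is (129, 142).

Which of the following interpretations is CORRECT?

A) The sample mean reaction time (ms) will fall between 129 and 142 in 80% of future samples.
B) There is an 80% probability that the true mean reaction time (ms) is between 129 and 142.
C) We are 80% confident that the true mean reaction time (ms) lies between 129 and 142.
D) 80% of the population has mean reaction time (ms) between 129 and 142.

A confidence interval represents our confidence in the procedure, not a probability statement about the parameter.

Key concept: If we repeated this sampling process many times and computed an 80% CI each time, about 80% of those intervals would contain the true population parameter.

For this specific interval (129, 142):
- Midpoint (point estimate): 135.5
- Margin of error: 6.5

The correct interpretation is the one stating confidence that the true parameter lies in the interval — option C.

C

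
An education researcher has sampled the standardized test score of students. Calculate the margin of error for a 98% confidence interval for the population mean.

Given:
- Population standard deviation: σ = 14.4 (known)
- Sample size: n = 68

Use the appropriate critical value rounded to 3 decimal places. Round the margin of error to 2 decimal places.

The population standard deviation σ is known, so use the z-interval margin of error formula.

For 98% confidence, z* = 2.326 (from standard normal table)

Margin of error formula for z-interval: E = z* × σ/√n

E = 2.326 × 14.4/√68
  = 2.326 × 1.746257
  = 4.0618

Rounded to 2 decimal places:

4.06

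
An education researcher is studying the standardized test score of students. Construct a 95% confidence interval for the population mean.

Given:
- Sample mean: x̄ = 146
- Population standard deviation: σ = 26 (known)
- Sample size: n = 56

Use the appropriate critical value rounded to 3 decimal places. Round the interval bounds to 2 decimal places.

The population standard deviation σ is known, so use a z-interval (standard normal critical value).

For 95% confidence, z* = 1.96 (from standard normal table)

Standard error: SE = σ/√n = 26/√56 = 3.474396

Margin of error: E = z* × SE = 1.96 × 3.474396 = 6.8098

Z-interval: x̄ ± E = 146 ± 6.8098 = (139.1902, 152.8098)

Rounded to 2 decimal places:

(139.19, 152.81)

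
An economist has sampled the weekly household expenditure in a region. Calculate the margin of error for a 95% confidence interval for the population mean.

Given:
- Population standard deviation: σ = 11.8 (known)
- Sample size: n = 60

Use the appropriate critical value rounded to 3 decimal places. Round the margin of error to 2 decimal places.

The population standard deviation σ is known, so use the z-interval margin of error formula.

For 95% confidence, z* = 1.96 (from standard normal table)

Margin of error formula for z-interval: E = z* × σ/√n

E = 1.96 × 11.8/√60
  = 1.96 × 1.523373
  = 2.9858

Rounded to 2 decimal places:

2.99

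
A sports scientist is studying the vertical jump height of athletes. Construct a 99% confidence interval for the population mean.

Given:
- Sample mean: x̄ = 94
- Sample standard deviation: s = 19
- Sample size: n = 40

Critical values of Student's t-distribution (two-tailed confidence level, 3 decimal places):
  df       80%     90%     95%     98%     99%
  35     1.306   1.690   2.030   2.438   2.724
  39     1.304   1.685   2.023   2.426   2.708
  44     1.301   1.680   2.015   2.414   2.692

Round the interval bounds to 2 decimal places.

The population standard deviation σ is unknown (only the sample standard deviation s is given), so use a t-interval with df = n - 1 = 40 - 1 = 39.

For 99% confidence with df = 39, t* = 2.708 (from t-table)

Standard error: SE = s/√n = 19/√40 = 3.004164

Margin of error: E = t* × SE = 2.708 × 3.004164 = 8.1353

T-interval: x̄ ± E = 94 ± 8.1353 = (85.8647, 102.1353)

Rounded to 2 decimal places:

(85.86, 102.14)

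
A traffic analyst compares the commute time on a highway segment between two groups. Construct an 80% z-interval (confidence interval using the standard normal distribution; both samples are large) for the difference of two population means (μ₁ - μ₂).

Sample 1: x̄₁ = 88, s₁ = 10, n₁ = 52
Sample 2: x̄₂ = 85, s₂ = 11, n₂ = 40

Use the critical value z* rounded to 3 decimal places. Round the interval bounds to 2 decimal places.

Both samples are large (n₁ = 52 ≥ 30, n₂ = 40 ≥ 30), so a z-interval for the difference of means applies.

Point estimate: x̄₁ - x̄₂ = 88 - 85 = 3

Standard error: SE = √(s₁²/n₁ + s₂²/n₂)
= √(10²/52 + 11²/40)
= √(1.923077 + 3.025000)
= 2.224427

For 80% confidence, z* = 1.282 (from standard normal table)
Margin of error: E = z* × SE = 1.282 × 2.224427 = 2.8517

Z-interval: (x̄₁ - x̄₂) ± E = 3 ± 2.8517 = (0.1483, 5.8517)

Rounded to 2 decimal places:

(0.15, 5.85)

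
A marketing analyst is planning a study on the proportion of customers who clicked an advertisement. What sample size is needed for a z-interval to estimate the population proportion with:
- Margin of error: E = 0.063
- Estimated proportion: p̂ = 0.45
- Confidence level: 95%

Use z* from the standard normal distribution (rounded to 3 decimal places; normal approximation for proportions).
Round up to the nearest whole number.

Using z* for proportion z-interval (normal approximation).

For 95% confidence, z* = 1.96 (from standard normal table)

Sample size formula for proportion z-interval: n = z*²p̂(1-p̂)/E²

n = 1.96² × 0.45 × 0.55 / 0.063²
  = 3.8416 × 0.2475 / 0.003969
  = 239.5556

Round up to the nearest whole number: n = 240

240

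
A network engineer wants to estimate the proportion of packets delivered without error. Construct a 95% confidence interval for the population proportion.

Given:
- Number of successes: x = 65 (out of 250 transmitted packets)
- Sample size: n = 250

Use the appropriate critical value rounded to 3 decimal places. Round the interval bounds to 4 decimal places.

Sample proportion: p̂ = 65/250 = 0.260000

Check conditions for normal approximation:
  np̂ = 65 ≥ 10 ✓
  n(1-p̂) = 185 ≥ 10 ✓

The sample is large enough, so use a z-interval (normal approximation) for the proportion.

For 95% confidence, z* = 1.96 (from standard normal table)

Standard error: SE = √(p̂(1-p̂)/n) = √(0.260000×0.740000/250) = 0.02774167

Margin of error: E = z* × SE = 1.96 × 0.02774167 = 0.054374

Z-interval: p̂ ± E = 0.260000 ± 0.054374 = (0.205626, 0.314374)

Rounded to 4 decimal places:

(0.2056, 0.3144)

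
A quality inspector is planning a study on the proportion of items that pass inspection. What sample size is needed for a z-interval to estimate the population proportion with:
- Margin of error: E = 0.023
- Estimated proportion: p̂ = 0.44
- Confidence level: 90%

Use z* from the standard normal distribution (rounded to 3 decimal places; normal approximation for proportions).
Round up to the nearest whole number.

Using z* for proportion z-interval (normal approximation).

For 90% confidence, z* = 1.645 (from standard normal table)

Sample size formula for proportion z-interval: n = z*²p̂(1-p̂)/E²

n = 1.645² × 0.44 × 0.56 / 0.023²
  = 2.706025 × 0.2464 / 0.000529
  = 1260.4245

Round up to the nearest whole number: n = 1261

1261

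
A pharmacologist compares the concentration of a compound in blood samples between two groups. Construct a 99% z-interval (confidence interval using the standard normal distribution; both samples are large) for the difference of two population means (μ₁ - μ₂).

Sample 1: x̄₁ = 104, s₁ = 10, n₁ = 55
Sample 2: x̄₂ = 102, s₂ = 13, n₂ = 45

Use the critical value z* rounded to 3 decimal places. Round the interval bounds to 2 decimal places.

Both samples are large (n₁ = 55 ≥ 30, n₂ = 45 ≥ 30), so a z-interval for the difference of means applies.

Point estimate: x̄₁ - x̄₂ = 104 - 102 = 2

Standard error: SE = √(s₁²/n₁ + s₂²/n₂)
= √(10²/55 + 13²/45)
= √(1.818182 + 3.755556)
= 2.360876

For 99% confidence, z* = 2.576 (from standard normal table)
Margin of error: E = z* × SE = 2.576 × 2.360876 = 6.0816

Z-interval: (x̄₁ - x̄₂) ± E = 2 ± 6.0816 = (-4.0816, 8.0816)

Rounded to 2 decimal places:

(-4.08, 8.08)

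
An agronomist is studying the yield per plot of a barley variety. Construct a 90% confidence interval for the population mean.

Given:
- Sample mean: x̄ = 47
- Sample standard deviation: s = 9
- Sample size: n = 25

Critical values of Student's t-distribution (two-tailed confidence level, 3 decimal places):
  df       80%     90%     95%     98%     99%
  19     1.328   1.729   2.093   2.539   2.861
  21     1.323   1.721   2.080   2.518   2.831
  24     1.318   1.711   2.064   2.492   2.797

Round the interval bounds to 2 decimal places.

The population standard deviation σ is unknown (only the sample standard deviation s is given), so use a t-interval with df = n - 1 = 25 - 1 = 24.

For 90% confidence with df = 24, t* = 1.711 (from t-table)

Standard error: SE = s/√n = 9/√25 = 1.800000

Margin of error: E = t* × SE = 1.711 × 1.800000 = 3.0798

T-interval: x̄ ± E = 47 ± 3.0798 = (43.9202, 50.0798)

Rounded to 2 decimal places:

(43.92, 50.08)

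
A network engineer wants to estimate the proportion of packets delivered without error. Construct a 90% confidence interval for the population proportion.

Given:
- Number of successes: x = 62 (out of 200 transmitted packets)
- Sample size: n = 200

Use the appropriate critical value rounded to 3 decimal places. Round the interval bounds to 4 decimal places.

Sample proportion: p̂ = 62/200 = 0.310000

Check conditions for normal approximation:
  np̂ = 62 ≥ 10 ✓
  n(1-p̂) = 138 ≥ 10 ✓

The sample is large enough, so use a z-interval (normal approximation) for the proportion.

For 90% confidence, z* = 1.645 (from standard normal table)

Standard error: SE = √(p̂(1-p̂)/n) = √(0.310000×0.690000/200) = 0.03270321

Margin of error: E = z* × SE = 1.645 × 0.03270321 = 0.053797

Z-interval: p̂ ± E = 0.310000 ± 0.053797 = (0.256203, 0.363797)

Rounded to 4 decimal places:

(0.2562, 0.3638)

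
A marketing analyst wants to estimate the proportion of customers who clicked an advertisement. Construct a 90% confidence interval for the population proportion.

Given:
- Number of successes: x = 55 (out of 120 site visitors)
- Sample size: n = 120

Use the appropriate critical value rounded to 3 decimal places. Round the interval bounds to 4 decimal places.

Sample proportion: p̂ = 55/120 = 0.458333

Check conditions for normal approximation:
  np̂ = 55 ≥ 10 ✓
  n(1-p̂) = 65 ≥ 10 ✓

The sample is large enough, so use a z-interval (normal approximation) for the proportion.

For 90% confidence, z* = 1.645 (from standard normal table)

Standard error: SE = √(p̂(1-p̂)/n) = √(0.458333×0.541667/120) = 0.04548479

Margin of error: E = z* × SE = 1.645 × 0.04548479 = 0.074822

Z-interval: p̂ ± E = 0.458333 ± 0.074822 = (0.383511, 0.533156)

Rounded to 4 decimal places:

(0.3835, 0.5332)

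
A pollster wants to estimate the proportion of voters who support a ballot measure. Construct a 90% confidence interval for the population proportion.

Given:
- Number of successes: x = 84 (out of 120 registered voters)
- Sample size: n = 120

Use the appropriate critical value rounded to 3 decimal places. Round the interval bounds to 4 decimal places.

Sample proportion: p̂ = 84/120 = 0.700000

Check conditions for normal approximation:
  np̂ = 84 ≥ 10 ✓
  n(1-p̂) = 36 ≥ 10 ✓

The sample is large enough, so use a z-interval (normal approximation) for the proportion.

For 90% confidence, z* = 1.645 (from standard normal table)

Standard error: SE = √(p̂(1-p̂)/n) = √(0.700000×0.300000/120) = 0.04183300

Margin of error: E = z* × SE = 1.645 × 0.04183300 = 0.068815

Z-interval: p̂ ± E = 0.700000 ± 0.068815 = (0.631185, 0.768815)

Rounded to 4 decimal places:

(0.6312, 0.7688)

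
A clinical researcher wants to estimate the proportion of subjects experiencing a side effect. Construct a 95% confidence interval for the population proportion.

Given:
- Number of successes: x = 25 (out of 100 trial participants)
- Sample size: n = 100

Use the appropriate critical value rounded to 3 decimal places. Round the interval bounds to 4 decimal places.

Sample proportion: p̂ = 25/100 = 0.250000

Check conditions for normal approximation:
  np̂ = 25 ≥ 10 ✓
  n(1-p̂) = 75 ≥ 10 ✓

The sample is large enough, so use a z-interval (normal approximation) for the proportion.

For 95% confidence, z* = 1.96 (from standard normal table)

Standard error: SE = √(p̂(1-p̂)/n) = √(0.250000×0.750000/100) = 0.04330127

Margin of error: E = z* × SE = 1.96 × 0.04330127 = 0.084870

Z-interval: p̂ ± E = 0.250000 ± 0.084870 = (0.165130, 0.334870)

Rounded to 4 decimal places:

(0.1651, 0.3349)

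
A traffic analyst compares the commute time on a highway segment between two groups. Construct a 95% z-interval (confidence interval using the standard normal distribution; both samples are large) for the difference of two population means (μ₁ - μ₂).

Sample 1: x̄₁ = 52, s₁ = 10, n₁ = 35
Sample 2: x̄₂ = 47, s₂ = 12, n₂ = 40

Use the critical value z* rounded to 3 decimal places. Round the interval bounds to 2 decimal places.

Both samples are large (n₁ = 35 ≥ 30, n₂ = 40 ≥ 30), so a z-interval for the difference of means applies.

Point estimate: x̄₁ - x̄₂ = 52 - 47 = 5

Standard error: SE = √(s₁²/n₁ + s₂²/n₂)
= √(10²/35 + 12²/40)
= √(2.857143 + 3.600000)
= 2.541091

For 95% confidence, z* = 1.96 (from standard normal table)
Margin of error: E = z* × SE = 1.96 × 2.541091 = 4.9805

Z-interval: (x̄₁ - x̄₂) ± E = 5 ± 4.9805 = (0.0195, 9.9805)

Rounded to 2 decimal places:

(0.02, 9.98)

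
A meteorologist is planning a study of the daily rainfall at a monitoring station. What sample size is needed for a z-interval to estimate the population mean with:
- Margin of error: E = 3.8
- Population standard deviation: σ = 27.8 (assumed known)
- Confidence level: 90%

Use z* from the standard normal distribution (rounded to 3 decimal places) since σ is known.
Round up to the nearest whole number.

Using z* since population σ is known (z-interval formula).

For 90% confidence, z* = 1.645 (from standard normal table)

Sample size formula for z-interval: n = (z*σ/E)²

n = (1.645 × 27.8 / 3.8)²
  = (12.034474)²
  = 144.8286

Round up to the nearest whole number: n = 145

145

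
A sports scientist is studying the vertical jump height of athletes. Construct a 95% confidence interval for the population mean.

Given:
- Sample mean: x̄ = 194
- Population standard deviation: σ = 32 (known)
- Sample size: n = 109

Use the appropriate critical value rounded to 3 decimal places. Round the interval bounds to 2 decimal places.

The population standard deviation σ is known, so use a z-interval (standard normal critical value).

For 95% confidence, z* = 1.96 (from standard normal table)

Standard error: SE = σ/√n = 32/√109 = 3.065044

Margin of error: E = z* × SE = 1.96 × 3.065044 = 6.0075

Z-interval: x̄ ± E = 194 ± 6.0075 = (187.9925, 200.0075)

Rounded to 2 decimal places:

(187.99, 200.01)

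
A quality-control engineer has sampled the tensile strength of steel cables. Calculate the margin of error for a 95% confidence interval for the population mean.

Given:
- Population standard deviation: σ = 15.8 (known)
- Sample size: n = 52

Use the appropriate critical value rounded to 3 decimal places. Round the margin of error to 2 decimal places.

The population standard deviation σ is known, so use the z-interval margin of error formula.

For 95% confidence, z* = 1.96 (from standard normal table)

Margin of error formula for z-interval: E = z* × σ/√n

E = 1.96 × 15.8/√52
  = 1.96 × 2.191066
  = 4.2945

Rounded to 2 decimal places:

4.29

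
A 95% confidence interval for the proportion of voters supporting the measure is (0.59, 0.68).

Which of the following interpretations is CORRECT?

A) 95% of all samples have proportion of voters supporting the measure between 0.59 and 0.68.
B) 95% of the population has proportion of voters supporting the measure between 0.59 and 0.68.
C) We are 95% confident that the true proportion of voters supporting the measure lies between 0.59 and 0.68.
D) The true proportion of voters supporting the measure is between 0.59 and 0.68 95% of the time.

A confidence interval represents our confidence in the procedure, not a probability statement about the parameter.

Key concept: If we repeated this sampling process many times and computed a 95% CI each time, about 95% of those intervals would contain the true population parameter.

For this specific interval (0.59, 0.68):
- Midpoint (point estimate): 0.635
- Margin of error: 0.045

The correct interpretation is the one stating confidence that the true parameter lies in the interval — option C.

C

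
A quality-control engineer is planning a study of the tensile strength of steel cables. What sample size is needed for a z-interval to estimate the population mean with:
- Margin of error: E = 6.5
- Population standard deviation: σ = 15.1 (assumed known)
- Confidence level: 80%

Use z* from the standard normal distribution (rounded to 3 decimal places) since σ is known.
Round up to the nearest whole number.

Using z* since population σ is known (z-interval formula).

For 80% confidence, z* = 1.282 (from standard normal table)

Sample size formula for z-interval: n = (z*σ/E)²

n = (1.282 × 15.1 / 6.5)²
  = (2.978185)²
  = 8.8696

Round up to the nearest whole number: n = 9

9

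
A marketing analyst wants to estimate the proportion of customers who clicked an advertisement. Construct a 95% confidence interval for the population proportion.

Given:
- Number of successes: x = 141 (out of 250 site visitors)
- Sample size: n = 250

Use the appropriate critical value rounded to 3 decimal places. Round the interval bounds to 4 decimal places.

Sample proportion: p̂ = 141/250 = 0.564000

Check conditions for normal approximation:
  np̂ = 141 ≥ 10 ✓
  n(1-p̂) = 109 ≥ 10 ✓

The sample is large enough, so use a z-interval (normal approximation) for the proportion.

For 95% confidence, z* = 1.96 (from standard normal table)

Standard error: SE = √(p̂(1-p̂)/n) = √(0.564000×0.436000/250) = 0.03136265

Margin of error: E = z* × SE = 1.96 × 0.03136265 = 0.061471

Z-interval: p̂ ± E = 0.564000 ± 0.061471 = (0.502529, 0.625471)

Rounded to 4 decimal places:

(0.5025, 0.6255)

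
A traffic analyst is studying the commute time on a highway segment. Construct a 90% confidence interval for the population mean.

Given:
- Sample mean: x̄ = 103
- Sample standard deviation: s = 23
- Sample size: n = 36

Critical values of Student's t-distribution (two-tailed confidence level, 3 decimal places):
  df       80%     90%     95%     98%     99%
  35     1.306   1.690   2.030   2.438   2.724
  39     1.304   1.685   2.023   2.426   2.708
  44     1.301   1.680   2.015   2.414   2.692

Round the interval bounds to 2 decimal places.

The population standard deviation σ is unknown (only the sample standard deviation s is given), so use a t-interval with df = n - 1 = 36 - 1 = 35.

For 90% confidence with df = 35, t* = 1.690 (from t-table)

Standard error: SE = s/√n = 23/√36 = 3.833333

Margin of error: E = t* × SE = 1.690 × 3.833333 = 6.4783

T-interval: x̄ ± E = 103 ± 6.4783 = (96.5217, 109.4783)

Rounded to 2 decimal places:

(96.52, 109.48)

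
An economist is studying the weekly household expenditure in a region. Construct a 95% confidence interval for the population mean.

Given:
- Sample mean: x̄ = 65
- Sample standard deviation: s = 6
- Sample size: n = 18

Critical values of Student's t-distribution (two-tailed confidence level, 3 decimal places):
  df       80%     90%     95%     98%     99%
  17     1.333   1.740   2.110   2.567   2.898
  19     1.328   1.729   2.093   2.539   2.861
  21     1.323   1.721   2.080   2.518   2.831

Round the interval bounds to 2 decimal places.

The population standard deviation σ is unknown (only the sample standard deviation s is given), so use a t-interval with df = n - 1 = 18 - 1 = 17.

For 95% confidence with df = 17, t* = 2.110 (from t-table)

Standard error: SE = s/√n = 6/√18 = 1.414214

Margin of error: E = t* × SE = 2.110 × 1.414214 = 2.9840

T-interval: x̄ ± E = 65 ± 2.9840 = (62.0160, 67.9840)

Rounded to 2 decimal places:

(62.02, 67.98)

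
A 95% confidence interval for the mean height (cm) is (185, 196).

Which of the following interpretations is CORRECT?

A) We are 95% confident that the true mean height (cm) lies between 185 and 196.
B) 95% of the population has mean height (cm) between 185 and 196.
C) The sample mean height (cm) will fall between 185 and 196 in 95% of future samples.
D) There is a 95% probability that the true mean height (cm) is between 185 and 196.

A confidence interval represents our confidence in the procedure, not a probability statement about the parameter.

Key concept: If we repeated this sampling process many times and computed a 95% CI each time, about 95% of those intervals would contain the true population parameter.

For this specific interval (185, 196):
- Midpoint (point estimate): 190.5
- Margin of error: 5.5

The correct interpretation is the one stating confidence that the true parameter lies in the interval — option A.

A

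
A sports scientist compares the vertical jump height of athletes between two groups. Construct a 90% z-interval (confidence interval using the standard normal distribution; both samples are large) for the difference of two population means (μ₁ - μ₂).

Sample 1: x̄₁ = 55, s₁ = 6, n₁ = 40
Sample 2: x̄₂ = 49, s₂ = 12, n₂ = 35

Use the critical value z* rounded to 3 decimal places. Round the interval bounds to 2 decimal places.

Both samples are large (n₁ = 40 ≥ 30, n₂ = 35 ≥ 30), so a z-interval for the difference of means applies.

Point estimate: x̄₁ - x̄₂ = 55 - 49 = 6

Standard error: SE = √(s₁²/n₁ + s₂²/n₂)
= √(6²/40 + 12²/35)
= √(0.900000 + 4.114286)
= 2.239260

For 90% confidence, z* = 1.645 (from standard normal table)
Margin of error: E = z* × SE = 1.645 × 2.239260 = 3.6836

Z-interval: (x̄₁ - x̄₂) ± E = 6 ± 3.6836 = (2.3164, 9.6836)

Rounded to 2 decimal places:

(2.32, 9.68)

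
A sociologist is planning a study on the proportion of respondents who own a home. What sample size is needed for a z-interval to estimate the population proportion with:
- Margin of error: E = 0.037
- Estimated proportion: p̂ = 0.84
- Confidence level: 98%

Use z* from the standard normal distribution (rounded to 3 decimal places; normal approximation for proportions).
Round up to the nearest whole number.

Using z* for proportion z-interval (normal approximation).

For 98% confidence, z* = 2.326 (from standard normal table)

Sample size formula for proportion z-interval: n = z*²p̂(1-p̂)/E²

n = 2.326² × 0.84 × 0.16 / 0.037²
  = 5.410276 × 0.1344 / 0.001369
  = 531.1476

Round up to the nearest whole number: n = 532

532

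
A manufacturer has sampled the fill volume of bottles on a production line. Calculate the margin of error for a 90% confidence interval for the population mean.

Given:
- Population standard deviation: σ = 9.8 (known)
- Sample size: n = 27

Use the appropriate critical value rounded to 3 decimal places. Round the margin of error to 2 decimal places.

The population standard deviation σ is known, so use the z-interval margin of error formula.

For 90% confidence, z* = 1.645 (from standard normal table)

Margin of error formula for z-interval: E = z* × σ/√n

E = 1.645 × 9.8/√27
  = 1.645 × 1.886011
  = 3.1025

Rounded to 2 decimal places:

3.10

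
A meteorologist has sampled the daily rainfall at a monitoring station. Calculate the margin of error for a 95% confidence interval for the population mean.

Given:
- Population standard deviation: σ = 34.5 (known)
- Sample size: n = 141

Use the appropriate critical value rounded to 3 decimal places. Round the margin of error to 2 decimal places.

The population standard deviation σ is known, so use the z-interval margin of error formula.

For 95% confidence, z* = 1.96 (from standard normal table)

Margin of error formula for z-interval: E = z* × σ/√n

E = 1.96 × 34.5/√141
  = 1.96 × 2.905424
  = 5.6946

Rounded to 2 decimal places:

5.69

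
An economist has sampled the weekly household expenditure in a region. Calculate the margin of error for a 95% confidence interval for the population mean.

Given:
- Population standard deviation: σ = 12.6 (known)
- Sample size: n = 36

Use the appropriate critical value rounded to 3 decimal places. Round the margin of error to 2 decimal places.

The population standard deviation σ is known, so use the z-interval margin of error formula.

For 95% confidence, z* = 1.96 (from standard normal table)

Margin of error formula for z-interval: E = z* × σ/√n

E = 1.96 × 12.6/√36
  = 1.96 × 2.100000
  = 4.1160

Rounded to 2 decimal places:

4.12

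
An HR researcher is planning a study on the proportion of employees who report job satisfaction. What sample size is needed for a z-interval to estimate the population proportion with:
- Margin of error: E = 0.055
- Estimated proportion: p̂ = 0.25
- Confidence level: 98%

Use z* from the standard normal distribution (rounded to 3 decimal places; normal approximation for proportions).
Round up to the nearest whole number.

Using z* for proportion z-interval (normal approximation).

For 98% confidence, z* = 2.326 (from standard normal table)

Sample size formula for proportion z-interval: n = z*²p̂(1-p̂)/E²

n = 2.326² × 0.25 × 0.75 / 0.055²
  = 5.410276 × 0.1875 / 0.003025
  = 335.3477

Round up to the nearest whole number: n = 336

336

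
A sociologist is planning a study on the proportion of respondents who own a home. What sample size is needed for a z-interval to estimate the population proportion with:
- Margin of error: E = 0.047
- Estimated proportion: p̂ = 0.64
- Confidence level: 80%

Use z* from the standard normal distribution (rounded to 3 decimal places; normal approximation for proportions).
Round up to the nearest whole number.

Using z* for proportion z-interval (normal approximation).

For 80% confidence, z* = 1.282 (from standard normal table)

Sample size formula for proportion z-interval: n = z*²p̂(1-p̂)/E²

n = 1.282² × 0.64 × 0.36 / 0.047²
  = 1.643524 × 0.2304 / 0.002209
  = 171.4205

Round up to the nearest whole number: n = 172

172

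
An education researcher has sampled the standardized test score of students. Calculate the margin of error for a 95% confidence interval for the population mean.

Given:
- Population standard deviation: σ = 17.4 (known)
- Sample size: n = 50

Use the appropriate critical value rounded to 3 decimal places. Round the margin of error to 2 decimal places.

The population standard deviation σ is known, so use the z-interval margin of error formula.

For 95% confidence, z* = 1.96 (from standard normal table)

Margin of error formula for z-interval: E = z* × σ/√n

E = 1.96 × 17.4/√50
  = 1.96 × 2.460732
  = 4.8230

Rounded to 2 decimal places:

4.82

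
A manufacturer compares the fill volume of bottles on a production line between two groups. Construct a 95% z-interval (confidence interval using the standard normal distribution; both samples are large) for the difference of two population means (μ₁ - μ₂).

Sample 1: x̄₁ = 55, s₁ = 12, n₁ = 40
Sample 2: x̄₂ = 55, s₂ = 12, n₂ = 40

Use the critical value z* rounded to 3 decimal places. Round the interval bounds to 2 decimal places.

Both samples are large (n₁ = 40 ≥ 30, n₂ = 40 ≥ 30), so a z-interval for the difference of means applies.

Point estimate: x̄₁ - x̄₂ = 55 - 55 = 0

Standard error: SE = √(s₁²/n₁ + s₂²/n₂)
= √(12²/40 + 12²/40)
= √(3.600000 + 3.600000)
= 2.683282

For 95% confidence, z* = 1.96 (from standard normal table)
Margin of error: E = z* × SE = 1.96 × 2.683282 = 5.2592

Z-interval: (x̄₁ - x̄₂) ± E = 0 ± 5.2592 = (-5.2592, 5.2592)

Rounded to 2 decimal places:

(-5.26, 5.26)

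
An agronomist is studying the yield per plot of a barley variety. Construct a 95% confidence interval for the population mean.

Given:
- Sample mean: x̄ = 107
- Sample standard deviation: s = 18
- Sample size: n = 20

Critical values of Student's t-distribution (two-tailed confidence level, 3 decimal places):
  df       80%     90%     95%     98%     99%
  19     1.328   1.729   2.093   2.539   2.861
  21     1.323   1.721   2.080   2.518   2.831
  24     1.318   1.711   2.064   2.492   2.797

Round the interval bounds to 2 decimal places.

The population standard deviation σ is unknown (only the sample standard deviation s is given), so use a t-interval with df = n - 1 = 20 - 1 = 19.

For 95% confidence with df = 19, t* = 2.093 (from t-table)

Standard error: SE = s/√n = 18/√20 = 4.024922

Margin of error: E = t* × SE = 2.093 × 4.024922 = 8.4242

T-interval: x̄ ± E = 107 ± 8.4242 = (98.5758, 115.4242)

Rounded to 2 decimal places:

(98.58, 115.42)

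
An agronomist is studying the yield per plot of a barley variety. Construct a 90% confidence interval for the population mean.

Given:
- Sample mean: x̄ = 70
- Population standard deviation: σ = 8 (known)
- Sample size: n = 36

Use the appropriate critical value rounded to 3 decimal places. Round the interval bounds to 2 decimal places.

The population standard deviation σ is known, so use a z-interval (standard normal critical value).

For 90% confidence, z* = 1.645 (from standard normal table)

Standard error: SE = σ/√n = 8/√36 = 1.333333

Margin of error: E = z* × SE = 1.645 × 1.333333 = 2.1933

Z-interval: x̄ ± E = 70 ± 2.1933 = (67.8067, 72.1933)

Rounded to 2 decimal places:

(67.81, 72.19)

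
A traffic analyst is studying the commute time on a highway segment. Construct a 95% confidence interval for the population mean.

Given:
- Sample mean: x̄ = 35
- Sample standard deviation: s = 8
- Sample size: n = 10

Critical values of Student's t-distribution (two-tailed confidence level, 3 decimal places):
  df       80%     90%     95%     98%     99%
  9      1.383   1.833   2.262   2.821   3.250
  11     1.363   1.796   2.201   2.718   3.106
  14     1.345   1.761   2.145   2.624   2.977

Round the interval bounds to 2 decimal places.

The population standard deviation σ is unknown (only the sample standard deviation s is given), so use a t-interval with df = n - 1 = 10 - 1 = 9.

For 95% confidence with df = 9, t* = 2.262 (from t-table)

Standard error: SE = s/√n = 8/√10 = 2.529822

Margin of error: E = t* × SE = 2.262 × 2.529822 = 5.7225

T-interval: x̄ ± E = 35 ± 5.7225 = (29.2775, 40.7225)

Rounded to 2 decimal places:

(29.28, 40.72)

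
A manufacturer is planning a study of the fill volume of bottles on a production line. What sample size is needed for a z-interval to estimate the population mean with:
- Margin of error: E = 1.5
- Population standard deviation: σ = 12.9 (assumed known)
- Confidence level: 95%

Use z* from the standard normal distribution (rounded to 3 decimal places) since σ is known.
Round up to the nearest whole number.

Using z* since population σ is known (z-interval formula).

For 95% confidence, z* = 1.96 (from standard normal table)

Sample size formula for z-interval: n = (z*σ/E)²

n = (1.96 × 12.9 / 1.5)²
  = (16.856000)²
  = 284.1247

Round up to the nearest whole number: n = 285

285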